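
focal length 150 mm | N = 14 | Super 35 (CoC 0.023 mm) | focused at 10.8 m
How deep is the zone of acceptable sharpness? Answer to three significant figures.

3.37 m

Hyperfocal distance H = f²/(N·c) + f = 150²/(14 × 0.023) + 150 = 22500/0.322 + 150 ≈ 70025.8 mm ≈ 70.03 m.
Near limit Dn = s·(H − f)/(H + s − 2f) = 10800 × (70025.8 − 150) / (70025.8 + 10800 − 2 × 150) = 10800 × 69875.8 / 80525.8 ≈ 9371.6 mm.
Far limit Df = s·(H − f)/(H − s) = 10800 × (70025.8 − 150) / (70025.8 − 10800) = 10800 × 69875.8 / 59225.8 ≈ 12742.1 mm.
Depth of field = Df − Dn = 12742.1 − 9371.6 ≈ 3370.5 mm ≈ 3.37 m.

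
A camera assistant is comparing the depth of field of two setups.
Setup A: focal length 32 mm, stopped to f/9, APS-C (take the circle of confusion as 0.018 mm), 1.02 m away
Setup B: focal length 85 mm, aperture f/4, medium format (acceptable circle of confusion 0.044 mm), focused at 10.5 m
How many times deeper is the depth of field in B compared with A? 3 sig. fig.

Setup A: H = 32²/(9×0.018) + 32 ≈ 6353.0 mm; DoF = Df − Dn = 1208.97 − 882.12 ≈ 326.85 mm.
Setup B: H = 85²/(4×0.044) + 85 ≈ 41136.1 mm; DoF = Df − Dn = 14069.6 − 8375.2 ≈ 5694.4 mm.
Ratio = 5694.4 / 326.85 ≈ 17.4.

17.4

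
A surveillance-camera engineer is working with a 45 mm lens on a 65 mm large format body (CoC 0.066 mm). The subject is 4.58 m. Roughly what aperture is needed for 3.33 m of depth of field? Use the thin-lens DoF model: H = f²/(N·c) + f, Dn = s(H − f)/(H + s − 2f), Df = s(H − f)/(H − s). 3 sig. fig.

f/2.20

Write h = H − f = f²/(N·c). The thin-lens limits are Dn = s·h/(h + (s−f)) and Df = s·h/(h − (s−f)), so DoF = Df − Dn = 2·s·(s−f)·h / (h² − (s−f)²).
That is a quadratic in h: DoF·h² − 2·s·(s−f)·h − DoF·(s−f)² = 0 ⇒ h = (s−f)·(s + √(s² + DoF²)) / DoF = 4535 × (4580 + √(4580² + 3330²)) / 3330 = 4535 × (4580 + 5662.62) / 3330 ≈ 13949 mm.
Then N = f²/(c·h) = 45² / (0.066 × 13949) = 2025 / 920.64 ≈ 2.20.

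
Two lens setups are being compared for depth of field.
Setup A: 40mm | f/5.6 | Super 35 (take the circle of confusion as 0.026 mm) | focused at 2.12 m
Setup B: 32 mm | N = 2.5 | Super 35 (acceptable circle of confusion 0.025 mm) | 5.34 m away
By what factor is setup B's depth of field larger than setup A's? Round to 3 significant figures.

Setup A: H = 40²/(5.6×0.026) + 40 ≈ 11029.0 mm; DoF = Df − Dn = 2614.96 − 1782.59 ≈ 832.37 mm.
Setup B: H = 32²/(2.5×0.025) + 32 ≈ 16416.0 mm; DoF = Df − Dn = 7899.1 − 4033.3 ≈ 3865.8 mm.
Ratio = 3865.8 / 832.37 ≈ 4.64.

4.64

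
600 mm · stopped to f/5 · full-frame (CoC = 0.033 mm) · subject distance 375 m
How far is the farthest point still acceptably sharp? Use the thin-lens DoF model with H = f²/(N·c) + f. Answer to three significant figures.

453 m

Hyperfocal distance H = f²/(N·c) + f = 600²/(5 × 0.033) + 600 = 360000/0.165 + 600 ≈ 2182418.2 mm ≈ 2182 m.
Far limit Df = s·(H − f)/(H − s) = 375000 × (2182418.2 − 600) / (2182418.2 − 375000) = 375000 × 2181818.2 / 1807418.2 ≈ 452680 mm ≈ 453 m.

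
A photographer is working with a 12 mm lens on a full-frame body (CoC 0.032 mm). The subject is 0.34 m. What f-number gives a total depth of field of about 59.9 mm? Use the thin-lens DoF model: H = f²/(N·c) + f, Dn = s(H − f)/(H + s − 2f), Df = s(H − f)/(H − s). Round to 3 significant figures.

Write h = H − f = f²/(N·c). The thin-lens limits are Dn = s·h/(h + (s−f)) and Df = s·h/(h − (s−f)), so DoF = Df − Dn = 2·s·(s−f)·h / (h² − (s−f)²).
That is a quadratic in h: DoF·h² − 2·s·(s−f)·h − DoF·(s−f)² = 0 ⇒ h = (s−f)·(s + √(s² + DoF²)) / DoF = 328 × (340 + √(340² + 59.9²)) / 59.9 = 328 × (340 + 345.236) / 59.9 ≈ 3752.2 mm.
Then N = f²/(c·h) = 12² / (0.032 × 3752.2) = 144 / 120.07 ≈ 1.20.

f/1.20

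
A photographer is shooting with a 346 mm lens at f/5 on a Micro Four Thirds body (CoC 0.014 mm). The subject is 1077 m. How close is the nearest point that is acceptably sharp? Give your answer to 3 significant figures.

661 m

Hyperfocal distance H = f²/(N·c) + f = 346²/(5 × 0.014) + 346 = 119716/0.07 + 346 ≈ 1710574.6 mm ≈ 1711 m.
Near limit Dn = s·(H − f)/(H + s − 2f) = 1077000 × (1710574.6 − 346) / (1710574.6 + 1077000 − 2 × 346) = 1077000 × 1710228.6 / 2786882.6 ≈ 660923 mm ≈ 661 m.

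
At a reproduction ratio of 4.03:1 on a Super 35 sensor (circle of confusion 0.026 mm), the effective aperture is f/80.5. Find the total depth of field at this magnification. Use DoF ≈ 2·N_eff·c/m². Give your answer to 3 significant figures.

0.258 mm

At magnification m, DoF ≈ 2·N_eff·c/m² = 2 × 80.5 × 0.026 / 4.03² = 4.186 / 16.24 ≈ 0.258 mm.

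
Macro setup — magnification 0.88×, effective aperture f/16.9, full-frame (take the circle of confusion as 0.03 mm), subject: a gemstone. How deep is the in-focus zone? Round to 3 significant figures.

1.31 mm

At magnification m, DoF ≈ 2·N_eff·c/m² = 2 × 16.9 × 0.03 / 0.88² = 1.014 / 0.7744 ≈ 1.31 mm.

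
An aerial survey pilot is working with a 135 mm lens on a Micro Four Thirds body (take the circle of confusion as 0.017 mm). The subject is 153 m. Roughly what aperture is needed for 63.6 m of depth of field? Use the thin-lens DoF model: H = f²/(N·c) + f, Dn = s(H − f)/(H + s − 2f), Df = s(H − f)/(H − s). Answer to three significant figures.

Write h = H − f = f²/(N·c). The thin-lens limits are Dn = s·h/(h + (s−f)) and Df = s·h/(h − (s−f)), so DoF = Df − Dn = 2·s·(s−f)·h / (h² − (s−f)²).
That is a quadratic in h: DoF·h² − 2·s·(s−f)·h − DoF·(s−f)² = 0 ⇒ h = (s−f)·(s + √(s² + DoF²)) / DoF = 152865 × (153000 + √(153000² + 63600²)) / 63600 = 152865 × (153000 + 165692) / 63600 ≈ 765989 mm.
Then N = f²/(c·h) = 135² / (0.017 × 765989) = 18225 / 13022 ≈ 1.40.

f/1.40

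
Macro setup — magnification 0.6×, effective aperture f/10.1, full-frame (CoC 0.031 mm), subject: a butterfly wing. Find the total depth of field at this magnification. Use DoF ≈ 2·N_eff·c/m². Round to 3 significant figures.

At magnification m, DoF ≈ 2·N_eff·c/m² = 2 × 10.1 × 0.031 / 0.6² = 0.6262 / 0.36 ≈ 1.74 mm.

1.74 mm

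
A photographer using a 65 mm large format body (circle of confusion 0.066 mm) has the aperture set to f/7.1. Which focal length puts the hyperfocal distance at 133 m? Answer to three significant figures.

249 mm

From H = f²/(N·c) + f, with f ≪ H: f ≈ √(H·N·c) = √(133000 × 7.1 × 0.066) = √62324 ≈ 249.6 mm.
Exact: f² + N·c·f − N·c·H = 0 ⇒ f = (−N·c + √((N·c)² + 4·N·c·H))/2 = (−0.4686 + √249295)/2 ≈ 249.41 mm ≈ 249 mm.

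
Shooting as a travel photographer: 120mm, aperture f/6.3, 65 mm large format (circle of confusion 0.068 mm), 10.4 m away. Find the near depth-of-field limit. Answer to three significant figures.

7.96 m

Hyperfocal distance H = f²/(N·c) + f = 120²/(6.3 × 0.068) + 120 = 14400/0.4284 + 120 ≈ 33733.4 mm ≈ 33.73 m.
Near limit Dn = s·(H − f)/(H + s − 2f) = 10400 × (33733.4 − 120) / (33733.4 + 10400 − 2 × 120) = 10400 × 33613.4 / 43893.4 ≈ 7964.3 mm ≈ 7.96 m.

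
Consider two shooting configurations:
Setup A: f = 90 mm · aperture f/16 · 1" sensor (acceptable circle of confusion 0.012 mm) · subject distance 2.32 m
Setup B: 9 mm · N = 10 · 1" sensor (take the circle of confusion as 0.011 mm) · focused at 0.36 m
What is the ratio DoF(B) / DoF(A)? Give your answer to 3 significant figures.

Setup A: H = 90²/(16×0.012) + 90 ≈ 42277.5 mm; DoF = Df − Dn = 2449.48 − 2203.52 ≈ 245.96 mm.
Setup B: H = 9²/(10×0.011) + 9 ≈ 745.4 mm; DoF = Df − Dn = 687.90 − 243.79 ≈ 444.11 mm.
Ratio = 444.11 / 245.96 ≈ 1.81.

1.81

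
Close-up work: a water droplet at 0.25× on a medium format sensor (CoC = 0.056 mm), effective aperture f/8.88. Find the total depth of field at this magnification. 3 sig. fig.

15.9 mm

At magnification m, DoF ≈ 2·N_eff·c/m² = 2 × 8.88 × 0.056 / 0.25² = 0.9946 / 0.0625 ≈ 15.9 mm.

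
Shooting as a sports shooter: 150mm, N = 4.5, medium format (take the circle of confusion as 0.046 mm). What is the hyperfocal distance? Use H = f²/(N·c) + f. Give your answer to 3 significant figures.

109 m

Hyperfocal distance H = f²/(N·c) + f = 150²/(4.5 × 0.046) + 150 = 22500/0.207 + 150 ≈ 108845.7 mm ≈ 109 m.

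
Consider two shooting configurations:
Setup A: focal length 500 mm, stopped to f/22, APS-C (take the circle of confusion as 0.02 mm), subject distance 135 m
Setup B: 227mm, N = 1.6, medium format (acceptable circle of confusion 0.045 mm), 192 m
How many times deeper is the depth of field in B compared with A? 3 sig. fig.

1.64

Setup A: H = 500²/(22×0.02) + 500 ≈ 568681.8 mm; DoF = Df − Dn = 176868 − 109160 ≈ 67708 mm.
Setup B: H = 227²/(1.6×0.045) + 227 ≈ 715907.6 mm; DoF = Df − Dn = 262280 − 151424 ≈ 110856 mm.
Ratio = 110856 / 67708 ≈ 1.64.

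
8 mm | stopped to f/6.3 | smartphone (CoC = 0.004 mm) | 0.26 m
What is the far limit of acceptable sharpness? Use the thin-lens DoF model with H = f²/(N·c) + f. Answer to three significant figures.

Hyperfocal distance H = f²/(N·c) + f = 8²/(6.3 × 0.004) + 8 = 64/0.0252 + 8 ≈ 2547.7 mm ≈ 2.548 m.
Far limit Df = s·(H − f)/(H − s) = 260 × (2547.7 − 8) / (2547.7 − 260) = 260 × 2539.7 / 2287.7 ≈ 288.64 mm.

289 mm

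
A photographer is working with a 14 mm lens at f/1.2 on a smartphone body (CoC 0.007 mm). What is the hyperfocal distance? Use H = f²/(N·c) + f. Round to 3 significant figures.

23.3 m

Hyperfocal distance H = f²/(N·c) + f = 14²/(1.2 × 0.007) + 14 = 196/0.0084 + 14 ≈ 23347.3 mm ≈ 23.3 m.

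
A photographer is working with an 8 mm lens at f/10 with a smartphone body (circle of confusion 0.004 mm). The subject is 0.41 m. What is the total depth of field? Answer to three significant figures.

220 mm

Hyperfocal distance H = f²/(N·c) + f = 8²/(10 × 0.004) + 8 = 64/0.04 + 8 ≈ 1608.0 mm ≈ 1.608 m.
Near limit Dn = s·(H − f)/(H + s − 2f) = 410 × (1608.0 − 8) / (1608.0 + 410 − 2 × 8) = 410 × 1600.0 / 2002.0 ≈ 327.67 mm.
Far limit Df = s·(H − f)/(H − s) = 410 × (1608.0 − 8) / (1608.0 − 410) = 410 × 1600.0 / 1198.0 ≈ 547.58 mm.
Depth of field = Df − Dn = 547.58 − 327.67 ≈ 219.91 mm.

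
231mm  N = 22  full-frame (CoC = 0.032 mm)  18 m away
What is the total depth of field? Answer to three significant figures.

Hyperfocal distance H = f²/(N·c) + f = 231²/(22 × 0.032) + 231 = 53361/0.704 + 231 ≈ 76027.9 mm ≈ 76.03 m.
Near limit Dn = s·(H − f)/(H + s − 2f) = 18000 × (76027.9 − 231) / (76027.9 + 18000 − 2 × 231) = 18000 × 75796.9 / 93565.9 ≈ 14581.6 mm.
Far limit Df = s·(H − f)/(H − s) = 18000 × (76027.9 − 231) / (76027.9 − 18000) = 18000 × 75796.9 / 58027.9 ≈ 23511.9 mm.
Depth of field = Df − Dn = 23511.9 − 14581.6 ≈ 8930.3 mm ≈ 8.93 m.

8.93 m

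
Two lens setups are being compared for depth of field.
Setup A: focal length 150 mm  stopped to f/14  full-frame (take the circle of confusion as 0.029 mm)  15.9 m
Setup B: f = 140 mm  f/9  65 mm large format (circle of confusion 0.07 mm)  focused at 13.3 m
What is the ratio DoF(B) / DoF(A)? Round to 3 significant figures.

1.39

Setup A: H = 150²/(14×0.029) + 150 ≈ 55568.7 mm; DoF = Df − Dn = 22212.9 − 12381.2 ≈ 9831.7 mm.
Setup B: H = 140²/(9×0.07) + 140 ≈ 31251.1 mm; DoF = Df − Dn = 23050 − 9346 ≈ 13704 mm.
Ratio = 13704 / 9831.7 ≈ 1.39.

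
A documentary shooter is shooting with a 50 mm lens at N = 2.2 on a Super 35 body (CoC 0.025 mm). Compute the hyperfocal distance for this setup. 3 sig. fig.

45.5 m

Hyperfocal distance H = f²/(N·c) + f = 50²/(2.2 × 0.025) + 50 = 2500/0.055 + 50 ≈ 45504.5 mm ≈ 45.5 m.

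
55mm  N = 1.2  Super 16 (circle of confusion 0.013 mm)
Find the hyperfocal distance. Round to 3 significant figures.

194 m

Hyperfocal distance H = f²/(N·c) + f = 55²/(1.2 × 0.013) + 55 = 3025/0.0156 + 55 ≈ 193965.3 mm ≈ 194 m.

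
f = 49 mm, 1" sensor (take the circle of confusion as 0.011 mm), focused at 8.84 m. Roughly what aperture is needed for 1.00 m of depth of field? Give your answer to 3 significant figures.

f/1.40

Write h = H − f = f²/(N·c). The thin-lens limits are Dn = s·h/(h + (s−f)) and Df = s·h/(h − (s−f)), so DoF = Df − Dn = 2·s·(s−f)·h / (h² − (s−f)²).
That is a quadratic in h: DoF·h² − 2·s·(s−f)·h − DoF·(s−f)² = 0 ⇒ h = (s−f)·(s + √(s² + DoF²)) / DoF = 8791 × (8840 + √(8840² + 1000²)) / 1000 = 8791 × (8840 + 8896.38) / 1000 ≈ 155921 mm.
Then N = f²/(c·h) = 49² / (0.011 × 155921) = 2401 / 1715.1 ≈ 1.40.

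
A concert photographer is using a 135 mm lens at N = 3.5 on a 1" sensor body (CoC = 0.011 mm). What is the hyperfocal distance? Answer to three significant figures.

474 m

Hyperfocal distance H = f²/(N·c) + f = 135²/(3.5 × 0.011) + 135 = 18225/0.0385 + 135 ≈ 473511.6 mm ≈ 474 m.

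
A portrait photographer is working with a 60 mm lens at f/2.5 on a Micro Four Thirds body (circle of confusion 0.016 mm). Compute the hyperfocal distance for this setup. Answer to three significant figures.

90.1 m

Hyperfocal distance H = f²/(N·c) + f = 60²/(2.5 × 0.016) + 60 = 3600/0.04 + 60 ≈ 90060.0 mm ≈ 90.1 m.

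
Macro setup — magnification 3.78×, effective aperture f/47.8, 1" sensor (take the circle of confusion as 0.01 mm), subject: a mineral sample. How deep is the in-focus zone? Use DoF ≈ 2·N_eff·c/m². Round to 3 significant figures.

0.0669 mm

At magnification m, DoF ≈ 2·N_eff·c/m² = 2 × 47.8 × 0.01 / 3.78² = 0.956 / 14.29 ≈ 0.0669 mm.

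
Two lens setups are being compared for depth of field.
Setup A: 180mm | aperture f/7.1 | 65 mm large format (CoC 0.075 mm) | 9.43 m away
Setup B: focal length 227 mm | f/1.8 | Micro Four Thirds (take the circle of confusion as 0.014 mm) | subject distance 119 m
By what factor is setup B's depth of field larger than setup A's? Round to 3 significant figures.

4.73

Setup A: H = 180²/(7.1×0.075) + 180 ≈ 61025.1 mm; DoF = Df − Dn = 11120.6 − 8185.6 ≈ 2935.0 mm.
Setup B: H = 227²/(1.8×0.014) + 227 ≈ 2045028.6 mm; DoF = Df − Dn = 126338 − 112467 ≈ 13871 mm.
Ratio = 13871 / 2935.0 ≈ 4.73.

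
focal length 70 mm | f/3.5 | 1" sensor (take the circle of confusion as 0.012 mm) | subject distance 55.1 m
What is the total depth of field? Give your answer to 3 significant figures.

Hyperfocal distance H = f²/(N·c) + f = 70²/(3.5 × 0.012) + 70 = 4900/0.042 + 70 ≈ 116736.7 mm ≈ 116.7 m.
Near limit Dn = s·(H − f)/(H + s − 2f) = 55100 × (116736.7 − 70) / (116736.7 + 55100 − 2 × 70) = 55100 × 116666.7 / 171696.7 ≈ 37440 mm.
Far limit Df = s·(H − f)/(H − s) = 55100 × (116736.7 − 70) / (116736.7 − 55100) = 55100 × 116666.7 / 61636.7 ≈ 104294 mm.
Depth of field = Df − Dn = 104294 − 37440 ≈ 66854 mm ≈ 66.9 m.

66.9 m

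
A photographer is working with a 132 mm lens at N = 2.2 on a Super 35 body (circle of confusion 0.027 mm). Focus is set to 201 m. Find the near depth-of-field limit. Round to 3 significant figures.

Hyperfocal distance H = f²/(N·c) + f = 132²/(2.2 × 0.027) + 132 = 17424/0.0594 + 132 ≈ 293465.3 mm ≈ 293.5 m.
Near limit Dn = s·(H − f)/(H + s − 2f) = 201000 × (293465.3 − 132) / (293465.3 + 201000 − 2 × 132) = 201000 × 293333.3 / 494201.3 ≈ 119304 mm ≈ 119 m.

119 m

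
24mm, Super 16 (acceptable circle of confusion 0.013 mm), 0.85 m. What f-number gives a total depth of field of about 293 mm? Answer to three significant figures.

f/8.99

Write h = H − f = f²/(N·c). The thin-lens limits are Dn = s·h/(h + (s−f)) and Df = s·h/(h − (s−f)), so DoF = Df − Dn = 2·s·(s−f)·h / (h² − (s−f)²).
That is a quadratic in h: DoF·h² − 2·s·(s−f)·h − DoF·(s−f)² = 0 ⇒ h = (s−f)·(s + √(s² + DoF²)) / DoF = 826 × (850 + √(850² + 293²)) / 293 = 826 × (850 + 899.082) / 293 ≈ 4930.9 mm.
Then N = f²/(c·h) = 24² / (0.013 × 4930.9) = 576 / 64.101 ≈ 8.99.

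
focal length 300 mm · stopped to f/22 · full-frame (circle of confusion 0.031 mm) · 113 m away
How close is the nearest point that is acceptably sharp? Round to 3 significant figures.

60.9 m

Hyperfocal distance H = f²/(N·c) + f = 300²/(22 × 0.031) + 300 = 90000/0.682 + 300 ≈ 132264.8 mm ≈ 132.3 m.
Near limit Dn = s·(H − f)/(H + s − 2f) = 113000 × (132264.8 − 300) / (132264.8 + 113000 − 2 × 300) = 113000 × 131964.8 / 244664.8 ≈ 60949 mm ≈ 60.9 m.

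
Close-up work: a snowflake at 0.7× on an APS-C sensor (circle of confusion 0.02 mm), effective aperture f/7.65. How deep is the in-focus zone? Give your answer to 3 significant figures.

0.624 mm

At magnification m, DoF ≈ 2·N_eff·c/m² = 2 × 7.65 × 0.02 / 0.7² = 0.306 / 0.49 ≈ 0.624 mm.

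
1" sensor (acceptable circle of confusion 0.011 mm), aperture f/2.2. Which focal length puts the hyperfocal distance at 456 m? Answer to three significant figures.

From H = f²/(N·c) + f, with f ≪ H: f ≈ √(H·N·c) = √(456000 × 2.2 × 0.011) = √11035 ≈ 105.0 mm.
The +f correction barely moves this — solving exactly, f² + N·c·f − N·c·H = 0 ⇒ f = (−N·c + √((N·c)² + 4·N·c·H))/2 = (−0.0242 + √44141)/2 ≈ 105.04 mm, so f ≈ 105 mm.

105 mm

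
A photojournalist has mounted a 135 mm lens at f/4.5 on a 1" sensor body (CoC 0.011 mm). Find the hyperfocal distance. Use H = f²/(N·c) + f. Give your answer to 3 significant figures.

368 m

Hyperfocal distance H = f²/(N·c) + f = 135²/(4.5 × 0.011) + 135 = 18225/0.0495 + 135 ≈ 368316.8 mm ≈ 368 m.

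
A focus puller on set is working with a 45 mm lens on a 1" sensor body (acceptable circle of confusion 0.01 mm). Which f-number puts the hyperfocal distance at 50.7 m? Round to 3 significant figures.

f/4

Rearrange H = f²/(N·c) + f for N: N = f² / ((H − f)·c).
N = 45² / ((50700 − 45) × 0.01) = 2025 / 506.6 ≈ 4.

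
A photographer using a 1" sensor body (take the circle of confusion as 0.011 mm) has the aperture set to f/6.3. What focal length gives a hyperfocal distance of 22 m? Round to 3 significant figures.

39.0 mm

From H = f²/(N·c) + f, with f ≪ H: f ≈ √(H·N·c) = √(22000 × 6.3 × 0.011) = √1524.6 ≈ 39.05 mm.
Exact: f² + N·c·f − N·c·H = 0 ⇒ f = (−N·c + √((N·c)² + 4·N·c·H))/2 = (−0.0693 + √6098.4)/2 ≈ 39.011 mm ≈ 39.0 mm.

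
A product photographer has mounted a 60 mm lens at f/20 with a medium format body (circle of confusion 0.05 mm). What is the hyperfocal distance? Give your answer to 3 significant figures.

3.66 m

Hyperfocal distance H = f²/(N·c) + f = 60²/(20 × 0.05) + 60 = 3600/1 + 60 ≈ 3660.0 mm ≈ 3.66 m.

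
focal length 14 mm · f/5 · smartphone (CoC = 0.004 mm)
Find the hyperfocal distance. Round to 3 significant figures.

9.81 m

Hyperfocal distance H = f²/(N·c) + f = 14²/(5 × 0.004) + 14 = 196/0.02 + 14 ≈ 9814.0 mm ≈ 9.81 m.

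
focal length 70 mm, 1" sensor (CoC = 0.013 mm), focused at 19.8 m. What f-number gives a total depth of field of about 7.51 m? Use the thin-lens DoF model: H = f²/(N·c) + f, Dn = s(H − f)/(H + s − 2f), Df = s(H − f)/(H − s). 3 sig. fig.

f/3.50

Write h = H − f = f²/(N·c). The thin-lens limits are Dn = s·h/(h + (s−f)) and Df = s·h/(h − (s−f)), so DoF = Df − Dn = 2·s·(s−f)·h / (h² − (s−f)²).
That is a quadratic in h: DoF·h² − 2·s·(s−f)·h − DoF·(s−f)² = 0 ⇒ h = (s−f)·(s + √(s² + DoF²)) / DoF = 19730 × (19800 + √(19800² + 7510²)) / 7510 = 19730 × (19800 + 21176.4) / 7510 ≈ 107652 mm.
Then N = f²/(c·h) = 70² / (0.013 × 107652) = 4900 / 1399.5 ≈ 3.50.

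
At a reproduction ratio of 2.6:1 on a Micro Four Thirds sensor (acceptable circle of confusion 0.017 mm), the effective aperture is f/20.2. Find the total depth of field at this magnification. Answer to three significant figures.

0.102 mm

At magnification m, DoF ≈ 2·N_eff·c/m² = 2 × 20.2 × 0.017 / 2.6² = 0.6868 / 6.76 ≈ 0.102 mm.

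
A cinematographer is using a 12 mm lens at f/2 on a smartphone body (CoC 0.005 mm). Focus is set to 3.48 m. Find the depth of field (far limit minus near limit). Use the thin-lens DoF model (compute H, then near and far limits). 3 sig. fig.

Hyperfocal distance H = f²/(N·c) + f = 12²/(2 × 0.005) + 12 = 144/0.01 + 12 ≈ 14412.0 mm ≈ 14.41 m.
Near limit Dn = s·(H − f)/(H + s − 2f) = 3480 × (14412.0 − 12) / (14412.0 + 3480 − 2 × 12) = 3480 × 14400.0 / 17868.0 ≈ 2804.6 mm.
Far limit Df = s·(H − f)/(H − s) = 3480 × (14412.0 − 12) / (14412.0 − 3480) = 3480 × 14400.0 / 10932.0 ≈ 4584.0 mm.
Depth of field = Df − Dn = 4584.0 − 2804.6 ≈ 1779.4 mm ≈ 1.78 m.

1.78 m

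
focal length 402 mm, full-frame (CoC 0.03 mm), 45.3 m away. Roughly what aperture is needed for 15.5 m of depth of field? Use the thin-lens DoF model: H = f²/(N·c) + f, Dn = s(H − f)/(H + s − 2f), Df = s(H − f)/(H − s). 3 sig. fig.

Write h = H − f = f²/(N·c). The thin-lens limits are Dn = s·h/(h + (s−f)) and Df = s·h/(h − (s−f)), so DoF = Df − Dn = 2·s·(s−f)·h / (h² − (s−f)²).
That is a quadratic in h: DoF·h² − 2·s·(s−f)·h − DoF·(s−f)² = 0 ⇒ h = (s−f)·(s + √(s² + DoF²)) / DoF = 44898 × (45300 + √(45300² + 15500²)) / 15500 = 44898 × (45300 + 47878.4) / 15500 ≈ 269905 mm.
Then N = f²/(c·h) = 402² / (0.03 × 269905) = 161604 / 8097.1 ≈ 20.

f/20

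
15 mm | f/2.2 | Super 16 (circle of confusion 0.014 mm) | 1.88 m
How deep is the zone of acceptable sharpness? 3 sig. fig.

Hyperfocal distance H = f²/(N·c) + f = 15²/(2.2 × 0.014) + 15 = 225/0.0308 + 15 ≈ 7320.2 mm ≈ 7.320 m.
Near limit Dn = s·(H − f)/(H + s − 2f) = 1880 × (7320.2 − 15) / (7320.2 + 1880 − 2 × 15) = 1880 × 7305.2 / 9170.2 ≈ 1497.7 mm.
Far limit Df = s·(H − f)/(H − s) = 1880 × (7320.2 − 15) / (7320.2 − 1880) = 1880 × 7305.2 / 5440.2 ≈ 2524.5 mm.
Depth of field = Df − Dn = 2524.5 − 1497.7 ≈ 1026.8 mm ≈ 1.03 m.

1.03 m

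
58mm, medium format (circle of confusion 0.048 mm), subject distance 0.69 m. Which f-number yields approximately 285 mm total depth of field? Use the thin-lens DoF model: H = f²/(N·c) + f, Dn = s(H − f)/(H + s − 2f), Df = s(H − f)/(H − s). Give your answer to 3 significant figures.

Write h = H − f = f²/(N·c). The thin-lens limits are Dn = s·h/(h + (s−f)) and Df = s·h/(h − (s−f)), so DoF = Df − Dn = 2·s·(s−f)·h / (h² − (s−f)²).
That is a quadratic in h: DoF·h² − 2·s·(s−f)·h − DoF·(s−f)² = 0 ⇒ h = (s−f)·(s + √(s² + DoF²)) / DoF = 632 × (690 + √(690² + 285²)) / 285 = 632 × (690 + 746.542) / 285 ≈ 3185.6 mm.
Then N = f²/(c·h) = 58² / (0.048 × 3185.6) = 3364 / 152.91 ≈ 22.

f/22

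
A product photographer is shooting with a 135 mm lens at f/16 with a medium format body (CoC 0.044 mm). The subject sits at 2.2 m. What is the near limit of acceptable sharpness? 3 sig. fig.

2.04 m

Hyperfocal distance H = f²/(N·c) + f = 135²/(16 × 0.044) + 135 = 18225/0.704 + 135 ≈ 26022.8 mm ≈ 26.02 m.
Near limit Dn = s·(H − f)/(H + s − 2f) = 2200 × (26022.8 − 135) / (26022.8 + 2200 − 2 × 135) = 2200 × 25887.8 / 27952.8 ≈ 2037.5 mm ≈ 2.04 m.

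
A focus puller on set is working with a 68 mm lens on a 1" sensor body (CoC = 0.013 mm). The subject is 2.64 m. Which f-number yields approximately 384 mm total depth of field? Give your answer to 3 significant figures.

f/10

Write h = H − f = f²/(N·c). The thin-lens limits are Dn = s·h/(h + (s−f)) and Df = s·h/(h − (s−f)), so DoF = Df − Dn = 2·s·(s−f)·h / (h² − (s−f)²).
That is a quadratic in h: DoF·h² − 2·s·(s−f)·h − DoF·(s−f)² = 0 ⇒ h = (s−f)·(s + √(s² + DoF²)) / DoF = 2572 × (2640 + √(2640² + 384²)) / 384 = 2572 × (2640 + 2667.78) / 384 ≈ 35551 mm.
Then N = f²/(c·h) = 68² / (0.013 × 35551) = 4624 / 462.16 ≈ 10.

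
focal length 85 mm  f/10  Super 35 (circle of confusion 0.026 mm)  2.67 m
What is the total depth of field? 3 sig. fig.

Hyperfocal distance H = f²/(N·c) + f = 85²/(10 × 0.026) + 85 = 7225/0.26 + 85 ≈ 27873.5 mm ≈ 27.87 m.
Near limit Dn = s·(H − f)/(H + s − 2f) = 2670 × (27873.5 − 85) / (27873.5 + 2670 − 2 × 85) = 2670 × 27788.5 / 30373.5 ≈ 2442.76 mm.
Far limit Df = s·(H − f)/(H − s) = 2670 × (27873.5 − 85) / (27873.5 − 2670) = 2670 × 27788.5 / 25203.5 ≈ 2943.85 mm.
Depth of field = Df − Dn = 2943.85 − 2442.76 ≈ 501.09 mm ≈ 0.501 m.

0.501 m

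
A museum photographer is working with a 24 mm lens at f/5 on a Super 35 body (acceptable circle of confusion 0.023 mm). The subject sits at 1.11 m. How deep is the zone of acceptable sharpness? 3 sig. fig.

0.505 m

Hyperfocal distance H = f²/(N·c) + f = 24²/(5 × 0.023) + 24 = 576/0.115 + 24 ≈ 5032.7 mm ≈ 5.033 m.
Near limit Dn = s·(H − f)/(H + s − 2f) = 1110 × (5032.7 − 24) / (5032.7 + 1110 − 2 × 24) = 1110 × 5008.7 / 6094.7 ≈ 912.21 mm.
Far limit Df = s·(H − f)/(H − s) = 1110 × (5032.7 − 24) / (5032.7 − 1110) = 1110 × 5008.7 / 3922.7 ≈ 1417.30 mm.
Depth of field = Df − Dn = 1417.30 − 912.21 ≈ 505.09 mm ≈ 0.505 m.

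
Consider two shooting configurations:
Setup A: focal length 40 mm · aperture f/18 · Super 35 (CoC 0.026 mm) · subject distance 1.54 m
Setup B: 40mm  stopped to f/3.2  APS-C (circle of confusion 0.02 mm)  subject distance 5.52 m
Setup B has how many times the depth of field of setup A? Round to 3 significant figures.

1.52

Setup A: H = 40²/(18×0.026) + 40 ≈ 3458.8 mm; DoF = Df − Dn = 2743.9 − 1070.4 ≈ 1673.5 mm.
Setup B: H = 40²/(3.2×0.02) + 40 ≈ 25040.0 mm; DoF = Df − Dn = 7069.7 − 4527.6 ≈ 2542.1 mm.
Ratio = 2542.1 / 1673.5 ≈ 1.52.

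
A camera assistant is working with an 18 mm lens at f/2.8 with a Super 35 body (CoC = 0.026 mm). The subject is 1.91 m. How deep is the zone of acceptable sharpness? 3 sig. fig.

Hyperfocal distance H = f²/(N·c) + f = 18²/(2.8 × 0.026) + 18 = 324/0.0728 + 18 ≈ 4468.5 mm ≈ 4.469 m.
Near limit Dn = s·(H − f)/(H + s − 2f) = 1910 × (4468.5 − 18) / (4468.5 + 1910 − 2 × 18) = 1910 × 4450.5 / 6342.5 ≈ 1340.2 mm.
Far limit Df = s·(H − f)/(H − s) = 1910 × (4468.5 − 18) / (4468.5 − 1910) = 1910 × 4450.5 / 2558.5 ≈ 3322.4 mm.
Depth of field = Df − Dn = 3322.4 − 1340.2 ≈ 1982.2 mm ≈ 1.98 m.

1.98 m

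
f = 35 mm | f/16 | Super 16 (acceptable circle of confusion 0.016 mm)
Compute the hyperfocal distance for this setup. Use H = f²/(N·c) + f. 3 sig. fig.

Hyperfocal distance H = f²/(N·c) + f = 35²/(16 × 0.016) + 35 = 1225/0.256 + 35 ≈ 4820.2 mm ≈ 4.82 m.

4.82 m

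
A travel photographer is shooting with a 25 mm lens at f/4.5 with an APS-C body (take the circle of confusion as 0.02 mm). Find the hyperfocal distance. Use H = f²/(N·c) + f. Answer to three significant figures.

6.97 m

Hyperfocal distance H = f²/(N·c) + f = 25²/(4.5 × 0.02) + 25 = 625/0.09 + 25 ≈ 6969.4 mm ≈ 6.97 m.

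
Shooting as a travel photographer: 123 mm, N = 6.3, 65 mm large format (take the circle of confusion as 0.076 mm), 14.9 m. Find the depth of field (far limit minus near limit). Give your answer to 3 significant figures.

Hyperfocal distance H = f²/(N·c) + f = 123²/(6.3 × 0.076) + 123 = 15129/0.4788 + 123 ≈ 31720.7 mm ≈ 31.72 m.
Near limit Dn = s·(H − f)/(H + s − 2f) = 14900 × (31720.7 − 123) / (31720.7 + 14900 − 2 × 123) = 14900 × 31597.7 / 46374.7 ≈ 10152 mm.
Far limit Df = s·(H − f)/(H − s) = 14900 × (31720.7 − 123) / (31720.7 − 14900) = 14900 × 31597.7 / 16820.7 ≈ 27990 mm.
Depth of field = Df − Dn = 27990 − 10152 ≈ 17838 mm ≈ 17.8 m.

17.8 m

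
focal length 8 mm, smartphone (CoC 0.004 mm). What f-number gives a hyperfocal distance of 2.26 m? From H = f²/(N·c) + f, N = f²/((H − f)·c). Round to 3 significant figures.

Rearrange H = f²/(N·c) + f for N: N = f² / ((H − f)·c).
N = 8² / ((2260 − 8) × 0.004) = 64 / 9.008 ≈ 7.10.

f/7.10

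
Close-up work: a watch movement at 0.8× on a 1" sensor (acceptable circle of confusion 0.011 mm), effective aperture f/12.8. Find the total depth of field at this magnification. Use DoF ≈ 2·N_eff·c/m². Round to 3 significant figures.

0.440 mm

At magnification m, DoF ≈ 2·N_eff·c/m² = 2 × 12.8 × 0.011 / 0.8² = 0.2816 / 0.64 ≈ 0.44 mm.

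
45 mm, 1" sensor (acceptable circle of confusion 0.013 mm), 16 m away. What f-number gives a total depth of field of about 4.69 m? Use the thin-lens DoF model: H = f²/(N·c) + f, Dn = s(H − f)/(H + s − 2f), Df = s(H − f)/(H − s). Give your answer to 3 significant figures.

f/1.40

Write h = H − f = f²/(N·c). The thin-lens limits are Dn = s·h/(h + (s−f)) and Df = s·h/(h − (s−f)), so DoF = Df − Dn = 2·s·(s−f)·h / (h² − (s−f)²).
That is a quadratic in h: DoF·h² − 2·s·(s−f)·h − DoF·(s−f)² = 0 ⇒ h = (s−f)·(s + √(s² + DoF²)) / DoF = 15955 × (16000 + √(16000² + 4690²)) / 4690 = 15955 × (16000 + 16673.2) / 4690 ≈ 111152 mm.
Then N = f²/(c·h) = 45² / (0.013 × 111152) = 2025 / 1445.0 ≈ 1.40.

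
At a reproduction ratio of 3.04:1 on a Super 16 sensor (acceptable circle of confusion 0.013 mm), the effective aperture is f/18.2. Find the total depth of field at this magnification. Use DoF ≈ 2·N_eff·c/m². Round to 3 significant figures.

0.0512 mm

At magnification m, DoF ≈ 2·N_eff·c/m² = 2 × 18.2 × 0.013 / 3.04² = 0.4732 / 9.242 ≈ 0.0512 mm.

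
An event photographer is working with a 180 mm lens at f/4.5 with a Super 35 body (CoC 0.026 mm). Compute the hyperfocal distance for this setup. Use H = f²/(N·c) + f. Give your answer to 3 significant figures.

Hyperfocal distance H = f²/(N·c) + f = 180²/(4.5 × 0.026) + 180 = 32400/0.117 + 180 ≈ 277103.1 mm ≈ 277 m.

277 m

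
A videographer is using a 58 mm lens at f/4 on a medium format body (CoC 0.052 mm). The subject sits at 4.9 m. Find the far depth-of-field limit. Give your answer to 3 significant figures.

6.99 m

Hyperfocal distance H = f²/(N·c) + f = 58²/(4 × 0.052) + 58 = 3364/0.208 + 58 ≈ 16231.1 mm ≈ 16.23 m.
Far limit Df = s·(H − f)/(H − s) = 4900 × (16231.1 − 58) / (16231.1 − 4900) = 4900 × 16173.1 / 11331.1 ≈ 6993.9 mm ≈ 6.99 m.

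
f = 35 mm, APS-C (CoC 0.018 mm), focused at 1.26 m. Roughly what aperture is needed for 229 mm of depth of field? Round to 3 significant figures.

f/5.01

Write h = H − f = f²/(N·c). The thin-lens limits are Dn = s·h/(h + (s−f)) and Df = s·h/(h − (s−f)), so DoF = Df − Dn = 2·s·(s−f)·h / (h² − (s−f)²).
That is a quadratic in h: DoF·h² − 2·s·(s−f)·h − DoF·(s−f)² = 0 ⇒ h = (s−f)·(s + √(s² + DoF²)) / DoF = 1225 × (1260 + √(1260² + 229²)) / 229 = 1225 × (1260 + 1280.64) / 229 ≈ 13591 mm.
Then N = f²/(c·h) = 35² / (0.018 × 13591) = 1225 / 244.63 ≈ 5.01.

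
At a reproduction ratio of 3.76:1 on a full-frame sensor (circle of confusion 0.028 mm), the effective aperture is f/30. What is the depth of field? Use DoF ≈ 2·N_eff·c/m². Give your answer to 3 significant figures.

0.119 mm

At magnification m, DoF ≈ 2·N_eff·c/m² = 2 × 30 × 0.028 / 3.76² = 1.68 / 14.14 ≈ 0.119 mm.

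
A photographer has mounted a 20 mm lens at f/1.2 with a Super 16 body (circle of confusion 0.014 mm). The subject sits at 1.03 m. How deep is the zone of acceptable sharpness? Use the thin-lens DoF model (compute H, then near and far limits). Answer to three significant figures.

Hyperfocal distance H = f²/(N·c) + f = 20²/(1.2 × 0.014) + 20 = 400/0.0168 + 20 ≈ 23829.5 mm ≈ 23.83 m.
Near limit Dn = s·(H − f)/(H + s − 2f) = 1030 × (23829.5 − 20) / (23829.5 + 1030 − 2 × 20) = 1030 × 23809.5 / 24819.5 ≈ 988.085 mm.
Far limit Df = s·(H − f)/(H − s) = 1030 × (23829.5 − 20) / (23829.5 − 1030) = 1030 × 23809.5 / 22799.5 ≈ 1075.628 mm.
Depth of field = Df − Dn = 1075.628 − 988.085 ≈ 87.543 mm.

87.5 mm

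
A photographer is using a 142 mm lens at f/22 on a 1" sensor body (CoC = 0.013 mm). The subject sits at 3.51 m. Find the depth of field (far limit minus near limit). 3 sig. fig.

Hyperfocal distance H = f²/(N·c) + f = 142²/(22 × 0.013) + 142 = 20164/0.286 + 142 ≈ 70645.5 mm ≈ 70.65 m.
Near limit Dn = s·(H − f)/(H + s − 2f) = 3510 × (70645.5 − 142) / (70645.5 + 3510 − 2 × 142) = 3510 × 70503.5 / 73871.5 ≈ 3349.97 mm.
Far limit Df = s·(H − f)/(H − s) = 3510 × (70645.5 − 142) / (70645.5 − 3510) = 3510 × 70503.5 / 67135.5 ≈ 3686.09 mm.
Depth of field = Df − Dn = 3686.09 − 3349.97 ≈ 336.12 mm.

336 mm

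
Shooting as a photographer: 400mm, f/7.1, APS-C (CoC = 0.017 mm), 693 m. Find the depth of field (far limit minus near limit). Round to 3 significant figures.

996 m

Hyperfocal distance H = f²/(N·c) + f = 400²/(7.1 × 0.017) + 400 = 160000/0.1207 + 400 ≈ 1326000.7 mm ≈ 1326 m.
Near limit Dn = s·(H − f)/(H + s − 2f) = 693000 × (1326000.7 − 400) / (1326000.7 + 693000 − 2 × 400) = 693000 × 1325600.7 / 2018200.7 ≈ 455178 mm.
Far limit Df = s·(H − f)/(H − s) = 693000 × (1326000.7 − 400) / (1326000.7 − 693000) = 693000 × 1325600.7 / 633000.7 ≈ 1451248 mm.
Depth of field = Df − Dn = 1451248 − 455178 ≈ 996070 mm ≈ 996 m.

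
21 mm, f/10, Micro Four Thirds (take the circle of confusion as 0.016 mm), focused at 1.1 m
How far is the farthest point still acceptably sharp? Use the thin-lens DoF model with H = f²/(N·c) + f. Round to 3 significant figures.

1.81 m

Hyperfocal distance H = f²/(N·c) + f = 21²/(10 × 0.016) + 21 = 441/0.16 + 21 ≈ 2777.2 mm ≈ 2.777 m.
Far limit Df = s·(H − f)/(H − s) = 1100 × (2777.2 − 21) / (2777.2 − 1100) = 1100 × 2756.2 / 1677.2 ≈ 1807.6 mm ≈ 1.81 m.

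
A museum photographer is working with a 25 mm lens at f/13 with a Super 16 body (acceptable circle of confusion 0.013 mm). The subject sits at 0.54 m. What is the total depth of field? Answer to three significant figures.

Hyperfocal distance H = f²/(N·c) + f = 25²/(13 × 0.013) + 25 = 625/0.169 + 25 ≈ 3723.2 mm ≈ 3.723 m.
Near limit Dn = s·(H − f)/(H + s − 2f) = 540 × (3723.2 − 25) / (3723.2 + 540 − 2 × 25) = 540 × 3698.2 / 4213.2 ≈ 473.99 mm.
Far limit Df = s·(H − f)/(H − s) = 540 × (3723.2 − 25) / (3723.2 − 540) = 540 × 3698.2 / 3183.2 ≈ 627.36 mm.
Depth of field = Df − Dn = 627.36 − 473.99 ≈ 153.37 mm.

153 mm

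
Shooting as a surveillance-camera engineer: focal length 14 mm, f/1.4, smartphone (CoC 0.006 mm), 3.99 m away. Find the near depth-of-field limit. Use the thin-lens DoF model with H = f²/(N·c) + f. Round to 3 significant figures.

3.41 m

Hyperfocal distance H = f²/(N·c) + f = 14²/(1.4 × 0.006) + 14 = 196/0.0084 + 14 ≈ 23347.3 mm ≈ 23.35 m.
Near limit Dn = s·(H − f)/(H + s − 2f) = 3990 × (23347.3 − 14) / (23347.3 + 3990 − 2 × 14) = 3990 × 23333.3 / 27309.3 ≈ 3409.1 mm ≈ 3.41 m.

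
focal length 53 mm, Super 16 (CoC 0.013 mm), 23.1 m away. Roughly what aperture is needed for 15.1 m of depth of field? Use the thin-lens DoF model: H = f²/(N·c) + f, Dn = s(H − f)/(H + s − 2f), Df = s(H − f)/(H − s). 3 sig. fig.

Write h = H − f = f²/(N·c). The thin-lens limits are Dn = s·h/(h + (s−f)) and Df = s·h/(h − (s−f)), so DoF = Df − Dn = 2·s·(s−f)·h / (h² − (s−f)²).
That is a quadratic in h: DoF·h² − 2·s·(s−f)·h − DoF·(s−f)² = 0 ⇒ h = (s−f)·(s + √(s² + DoF²)) / DoF = 23047 × (23100 + √(23100² + 15100²)) / 15100 = 23047 × (23100 + 27597.5) / 15100 ≈ 77379 mm.
Then N = f²/(c·h) = 53² / (0.013 × 77379) = 2809 / 1005.9 ≈ 2.79.

f/2.79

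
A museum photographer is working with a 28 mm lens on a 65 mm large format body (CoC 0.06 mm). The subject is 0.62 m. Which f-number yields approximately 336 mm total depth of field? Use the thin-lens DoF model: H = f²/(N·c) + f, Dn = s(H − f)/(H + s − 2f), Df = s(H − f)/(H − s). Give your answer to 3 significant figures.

f/5.60

Write h = H − f = f²/(N·c). The thin-lens limits are Dn = s·h/(h + (s−f)) and Df = s·h/(h − (s−f)), so DoF = Df − Dn = 2·s·(s−f)·h / (h² − (s−f)²).
That is a quadratic in h: DoF·h² − 2·s·(s−f)·h − DoF·(s−f)² = 0 ⇒ h = (s−f)·(s + √(s² + DoF²)) / DoF = 592 × (620 + √(620² + 336²)) / 336 = 592 × (620 + 705.192) / 336 ≈ 2334.9 mm.
Then N = f²/(c·h) = 28² / (0.06 × 2334.9) = 784 / 140.09 ≈ 5.60.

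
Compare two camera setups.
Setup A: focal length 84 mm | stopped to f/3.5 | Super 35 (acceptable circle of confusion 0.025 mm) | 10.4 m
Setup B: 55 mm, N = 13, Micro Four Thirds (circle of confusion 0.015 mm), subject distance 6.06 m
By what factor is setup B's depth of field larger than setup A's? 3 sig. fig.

2.04

Setup A: H = 84²/(3.5×0.025) + 84 ≈ 80724.0 mm; DoF = Df − Dn = 11925.6 − 9220.5 ≈ 2705.1 mm.
Setup B: H = 55²/(13×0.015) + 55 ≈ 15567.8 mm; DoF = Df − Dn = 9887.4 − 4368.8 ≈ 5518.6 mm.
Ratio = 5518.6 / 2705.1 ≈ 2.04.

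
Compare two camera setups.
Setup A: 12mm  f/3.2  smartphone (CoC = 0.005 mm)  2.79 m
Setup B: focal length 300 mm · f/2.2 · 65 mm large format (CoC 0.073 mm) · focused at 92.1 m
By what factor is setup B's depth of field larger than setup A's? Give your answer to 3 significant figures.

16.3

Setup A: H = 12²/(3.2×0.005) + 12 ≈ 9012.0 mm; DoF = Df − Dn = 4035.7 − 2131.9 ≈ 1903.8 mm.
Setup B: H = 300²/(2.2×0.073) + 300 ≈ 560698.5 mm; DoF = Df − Dn = 110143 − 79136 ≈ 31007 mm.
Ratio = 31007 / 1903.8 ≈ 16.3.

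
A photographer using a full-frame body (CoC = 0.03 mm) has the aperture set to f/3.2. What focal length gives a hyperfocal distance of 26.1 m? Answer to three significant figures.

From H = f²/(N·c) + f, with f ≪ H: f ≈ √(H·N·c) = √(26100 × 3.2 × 0.03) = √2505.6 ≈ 50.06 mm.
Exact: f² + N·c·f − N·c·H = 0 ⇒ f = (−N·c + √((N·c)² + 4·N·c·H))/2 = (−0.096 + √10022)/2 ≈ 50.008 mm ≈ 50.0 mm.

50.0 mm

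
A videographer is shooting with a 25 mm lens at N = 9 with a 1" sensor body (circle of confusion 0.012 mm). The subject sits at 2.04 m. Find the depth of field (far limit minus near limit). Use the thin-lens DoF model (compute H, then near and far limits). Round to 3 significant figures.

Hyperfocal distance H = f²/(N·c) + f = 25²/(9 × 0.012) + 25 = 625/0.108 + 25 ≈ 5812.0 mm ≈ 5.812 m.
Near limit Dn = s·(H − f)/(H + s − 2f) = 2040 × (5812.0 − 25) / (5812.0 + 2040 − 2 × 25) = 2040 × 5787.0 / 7802.0 ≈ 1513.1 mm.
Far limit Df = s·(H − f)/(H − s) = 2040 × (5812.0 − 25) / (5812.0 − 2040) = 2040 × 5787.0 / 3772.0 ≈ 3129.8 mm.
Depth of field = Df − Dn = 3129.8 − 1513.1 ≈ 1616.7 mm ≈ 1.62 m.

1.62 m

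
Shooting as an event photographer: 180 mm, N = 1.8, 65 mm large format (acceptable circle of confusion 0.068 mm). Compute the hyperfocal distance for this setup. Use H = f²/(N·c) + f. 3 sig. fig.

265 m

Hyperfocal distance H = f²/(N·c) + f = 180²/(1.8 × 0.068) + 180 = 32400/0.1224 + 180 ≈ 264885.9 mm ≈ 265 m.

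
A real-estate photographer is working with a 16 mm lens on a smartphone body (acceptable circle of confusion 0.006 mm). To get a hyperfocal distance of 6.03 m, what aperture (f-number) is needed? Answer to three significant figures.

f/7.09

Rearrange H = f²/(N·c) + f for N: N = f² / ((H − f)·c).
N = 16² / ((6030 − 16) × 0.006) = 256 / 36.08 ≈ 7.09.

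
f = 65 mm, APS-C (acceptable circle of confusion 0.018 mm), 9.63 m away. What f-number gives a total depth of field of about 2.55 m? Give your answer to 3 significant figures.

Write h = H − f = f²/(N·c). The thin-lens limits are Dn = s·h/(h + (s−f)) and Df = s·h/(h − (s−f)), so DoF = Df − Dn = 2·s·(s−f)·h / (h² − (s−f)²).
That is a quadratic in h: DoF·h² − 2·s·(s−f)·h − DoF·(s−f)² = 0 ⇒ h = (s−f)·(s + √(s² + DoF²)) / DoF = 9565 × (9630 + √(9630² + 2550²)) / 2550 = 9565 × (9630 + 9961.90) / 2550 ≈ 73489 mm.
Then N = f²/(c·h) = 65² / (0.018 × 73489) = 4225 / 1322.8 ≈ 3.19.

f/3.19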